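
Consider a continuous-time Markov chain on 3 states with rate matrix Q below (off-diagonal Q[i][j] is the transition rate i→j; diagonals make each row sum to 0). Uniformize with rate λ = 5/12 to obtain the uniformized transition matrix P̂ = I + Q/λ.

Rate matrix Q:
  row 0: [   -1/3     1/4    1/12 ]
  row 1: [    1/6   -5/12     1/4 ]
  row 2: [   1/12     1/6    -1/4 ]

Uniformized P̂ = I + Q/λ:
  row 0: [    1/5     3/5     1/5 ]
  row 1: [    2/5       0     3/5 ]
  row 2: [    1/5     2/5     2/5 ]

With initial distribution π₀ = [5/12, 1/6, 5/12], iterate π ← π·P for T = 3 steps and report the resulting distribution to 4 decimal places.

π = [0.2560, 0.3447, 0.3993]

t=0: π = [0.4167, 0.1667, 0.4167]
t=1: π = [0.2333, 0.4167, 0.3500]
t=2: π = [0.2833, 0.2800, 0.4367]
t=3: π = [0.2560, 0.3447, 0.3993]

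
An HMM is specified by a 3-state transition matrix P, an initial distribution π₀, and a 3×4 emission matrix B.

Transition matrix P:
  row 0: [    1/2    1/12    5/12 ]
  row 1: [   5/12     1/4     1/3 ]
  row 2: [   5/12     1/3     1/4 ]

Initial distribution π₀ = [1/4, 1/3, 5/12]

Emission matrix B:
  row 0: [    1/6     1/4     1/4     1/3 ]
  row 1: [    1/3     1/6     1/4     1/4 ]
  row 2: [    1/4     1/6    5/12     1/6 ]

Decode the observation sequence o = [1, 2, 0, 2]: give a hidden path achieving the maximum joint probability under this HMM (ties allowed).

t=0: δ = [6.250e-02, 5.556e-02, 6.944e-02]  (obs o_0=1)
t=1: δ = [7.812e-03, 5.787e-03, 1.085e-02]  ψ = [0, 2, 0]  (obs o_1=2)
t=2: δ = [7.535e-04, 1.206e-03, 8.138e-04]  ψ = [2, 2, 0]  (obs o_2=0)
t=3: δ = [1.256e-04, 7.535e-05, 1.674e-04]  ψ = [1, 1, 1]  (obs o_3=2)
backtrack: best end state = 2; path = [0, 2, 1, 2]

path = [0, 2, 1, 2]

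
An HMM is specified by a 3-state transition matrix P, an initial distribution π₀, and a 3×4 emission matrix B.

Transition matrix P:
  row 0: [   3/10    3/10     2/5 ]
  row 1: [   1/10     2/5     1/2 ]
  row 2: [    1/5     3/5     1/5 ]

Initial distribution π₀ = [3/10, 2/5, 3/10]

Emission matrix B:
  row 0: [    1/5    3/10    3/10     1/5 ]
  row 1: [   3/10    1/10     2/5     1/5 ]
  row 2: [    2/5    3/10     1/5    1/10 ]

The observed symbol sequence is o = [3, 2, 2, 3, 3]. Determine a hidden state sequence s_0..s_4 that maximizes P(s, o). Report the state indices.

path = [1, 1, 1, 1, 1]

t=0: δ = [6.000e-02, 8.000e-02, 3.000e-02]  (obs o_0=3)
t=1: δ = [5.400e-03, 1.280e-02, 8.000e-03]  ψ = [0, 1, 1]  (obs o_1=2)
t=2: δ = [4.860e-04, 2.048e-03, 1.280e-03]  ψ = [0, 1, 1]  (obs o_2=2)
t=3: δ = [5.120e-05, 1.638e-04, 1.024e-04]  ψ = [2, 1, 1]  (obs o_3=3)
t=4: δ = [4.096e-06, 1.311e-05, 8.192e-06]  ψ = [2, 1, 1]  (obs o_4=3)
backtrack: best end state = 1; path = [1, 1, 1, 1, 1]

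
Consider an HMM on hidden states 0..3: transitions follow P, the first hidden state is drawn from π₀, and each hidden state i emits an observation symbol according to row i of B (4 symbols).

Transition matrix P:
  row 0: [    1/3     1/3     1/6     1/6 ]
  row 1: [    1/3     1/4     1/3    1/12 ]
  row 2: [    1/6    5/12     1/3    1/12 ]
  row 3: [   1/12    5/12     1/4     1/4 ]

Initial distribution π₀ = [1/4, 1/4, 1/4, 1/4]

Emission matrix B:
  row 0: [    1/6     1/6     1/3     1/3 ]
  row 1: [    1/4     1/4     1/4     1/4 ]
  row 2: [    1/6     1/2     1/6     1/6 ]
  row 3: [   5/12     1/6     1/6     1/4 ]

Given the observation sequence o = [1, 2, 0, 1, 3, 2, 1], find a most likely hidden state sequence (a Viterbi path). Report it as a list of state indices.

t=0: δ = [4.167e-02, 6.250e-02, 1.250e-01, 4.167e-02]  (obs o_0=1)
t=1: δ = [6.944e-03, 1.302e-02, 6.944e-03, 1.736e-03]  ψ = [1, 2, 2, 2]  (obs o_1=2)
t=2: δ = [7.234e-04, 8.138e-04, 7.234e-04, 4.823e-04]  ψ = [1, 1, 1, 0]  (obs o_2=0)
t=3: δ = [4.521e-05, 7.535e-05, 1.356e-04, 2.009e-05]  ψ = [1, 2, 1, 0]  (obs o_3=1)
t=4: δ = [8.372e-06, 1.413e-05, 7.535e-06, 2.826e-06]  ψ = [1, 2, 2, 2]  (obs o_4=3)
t=5: δ = [1.570e-06, 8.830e-07, 7.849e-07, 2.326e-07]  ψ = [1, 1, 1, 0]  (obs o_5=2)
t=6: δ = [8.721e-08, 1.308e-07, 1.472e-07, 4.361e-08]  ψ = [0, 0, 1, 0]  (obs o_6=1)
backtrack: best end state = 2; path = [2, 1, 1, 2, 1, 1, 2]

path = [2, 1, 1, 2, 1, 1, 2]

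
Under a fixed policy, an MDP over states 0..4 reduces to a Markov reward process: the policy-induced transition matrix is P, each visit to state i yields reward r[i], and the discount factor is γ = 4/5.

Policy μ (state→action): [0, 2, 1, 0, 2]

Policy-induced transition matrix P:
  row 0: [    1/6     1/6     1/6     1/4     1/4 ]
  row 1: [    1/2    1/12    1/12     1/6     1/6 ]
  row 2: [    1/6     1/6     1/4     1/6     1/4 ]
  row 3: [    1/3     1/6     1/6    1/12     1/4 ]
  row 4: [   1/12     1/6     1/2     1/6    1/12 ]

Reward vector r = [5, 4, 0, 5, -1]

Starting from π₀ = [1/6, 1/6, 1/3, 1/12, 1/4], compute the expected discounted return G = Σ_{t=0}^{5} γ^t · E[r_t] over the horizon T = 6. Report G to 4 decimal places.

t=0: π = [0.1667, 0.1667, 0.3333, 0.0833, 0.2500], E[r] = 1.6667, γ^t·E[r] = 1.666667, running G = 1.666667
t=1: π = [0.2153, 0.1528, 0.2639, 0.1736, 0.1944], E[r] = 2.3611, γ^t·E[r] = 1.888889, running G = 3.555556
t=2: π = [0.2303, 0.1539, 0.2407, 0.1701, 0.2049], E[r] = 2.4132, γ^t·E[r] = 1.544444, running G = 5.100000
t=3: π = [0.2293, 0.1538, 0.2422, 0.1717, 0.2030], E[r] = 2.4171, γ^t·E[r] = 1.237531, running G = 6.337531
t=4: π = [0.2296, 0.1538, 0.2417, 0.1715, 0.2033], E[r] = 2.4176, γ^t·E[r] = 0.990239, running G = 7.327770
t=5: π = [0.2296, 0.1538, 0.2418, 0.1715, 0.2033], E[r] = 2.4176, γ^t·E[r] = 0.792191, running G = 8.119960

G = 8.1200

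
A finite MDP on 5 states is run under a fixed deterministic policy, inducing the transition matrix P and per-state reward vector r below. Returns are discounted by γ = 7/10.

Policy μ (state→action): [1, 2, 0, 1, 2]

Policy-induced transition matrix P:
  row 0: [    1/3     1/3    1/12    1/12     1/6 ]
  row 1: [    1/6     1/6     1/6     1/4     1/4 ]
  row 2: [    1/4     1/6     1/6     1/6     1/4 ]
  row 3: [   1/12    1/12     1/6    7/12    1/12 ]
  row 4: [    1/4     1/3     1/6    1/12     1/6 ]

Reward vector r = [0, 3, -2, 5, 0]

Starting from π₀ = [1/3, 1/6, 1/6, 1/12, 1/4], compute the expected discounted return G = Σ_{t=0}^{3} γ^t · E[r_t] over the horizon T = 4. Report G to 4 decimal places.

G = 2.7809

t=0: π = [0.3333, 0.1667, 0.1667, 0.0833, 0.2500], E[r] = 0.5833, γ^t·E[r] = 0.583333, running G = 0.583333
t=1: π = [0.2500, 0.2569, 0.1389, 0.1667, 0.1875], E[r] = 1.3264, γ^t·E[r] = 0.928472, running G = 1.511806
t=2: π = [0.2216, 0.2257, 0.1458, 0.2211, 0.1858], E[r] = 1.4907, γ^t·E[r] = 0.730463, running G = 2.242269
t=3: π = [0.2128, 0.2161, 0.1482, 0.2436, 0.1792], E[r] = 1.5702, γ^t·E[r] = 0.538584, running G = 2.780853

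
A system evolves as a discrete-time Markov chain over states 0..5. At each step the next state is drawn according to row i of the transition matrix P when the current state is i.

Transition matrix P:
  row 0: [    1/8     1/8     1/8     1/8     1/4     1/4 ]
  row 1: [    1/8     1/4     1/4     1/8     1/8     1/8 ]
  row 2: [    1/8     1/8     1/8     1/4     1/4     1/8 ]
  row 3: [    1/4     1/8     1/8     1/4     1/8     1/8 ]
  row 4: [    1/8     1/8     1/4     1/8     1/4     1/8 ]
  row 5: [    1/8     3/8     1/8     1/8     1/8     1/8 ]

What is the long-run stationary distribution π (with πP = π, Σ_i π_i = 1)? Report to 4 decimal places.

Balance equations π_j = Σ_i π_i·P[i][j]:
  π_0 = 1/8·π_0 + 1/8·π_1 + 1/8·π_2 + 1/4·π_3 + 1/8·π_4 + 1/8·π_5
  π_1 = 1/8·π_0 + 1/4·π_1 + 1/8·π_2 + 1/8·π_3 + 1/8·π_4 + 3/8·π_5
  π_2 = 1/8·π_0 + 1/4·π_1 + 1/8·π_2 + 1/8·π_3 + 1/4·π_4 + 1/8·π_5
  π_3 = 1/8·π_0 + 1/8·π_1 + 1/4·π_2 + 1/4·π_3 + 1/8·π_4 + 1/8·π_5
  π_4 = 1/4·π_0 + 1/8·π_1 + 1/4·π_2 + 1/8·π_3 + 1/4·π_4 + 1/8·π_5
  normalize: π_0 + π_1 + π_2 + π_3 + π_4 + π_5 = 1
Solving the linear system gives exactly π = [599/4105, 5281/28735, 704/4105, 687/4105, 5408/28735, 588/4105].

π = [0.1459, 0.1838, 0.1715, 0.1674, 0.1882, 0.1432]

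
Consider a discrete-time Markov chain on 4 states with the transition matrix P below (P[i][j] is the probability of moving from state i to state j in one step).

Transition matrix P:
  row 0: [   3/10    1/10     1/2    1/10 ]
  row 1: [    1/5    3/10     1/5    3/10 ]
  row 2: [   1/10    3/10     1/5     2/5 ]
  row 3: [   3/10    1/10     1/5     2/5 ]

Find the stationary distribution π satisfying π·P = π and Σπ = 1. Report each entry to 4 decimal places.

Balance equations π_j = Σ_i π_i·P[i][j]:
  π_0 = 3/10·π_0 + 1/5·π_1 + 1/10·π_2 + 3/10·π_3
  π_1 = 1/10·π_0 + 3/10·π_1 + 3/10·π_2 + 1/10·π_3
  π_2 = 1/2·π_0 + 1/5·π_1 + 1/5·π_2 + 1/5·π_3
  normalize: π_0 + π_1 + π_2 + π_3 = 1
Solving the linear system gives exactly π = [97/427, 82/427, 229/854, 267/854].

π = [0.2272, 0.1920, 0.2681, 0.3126]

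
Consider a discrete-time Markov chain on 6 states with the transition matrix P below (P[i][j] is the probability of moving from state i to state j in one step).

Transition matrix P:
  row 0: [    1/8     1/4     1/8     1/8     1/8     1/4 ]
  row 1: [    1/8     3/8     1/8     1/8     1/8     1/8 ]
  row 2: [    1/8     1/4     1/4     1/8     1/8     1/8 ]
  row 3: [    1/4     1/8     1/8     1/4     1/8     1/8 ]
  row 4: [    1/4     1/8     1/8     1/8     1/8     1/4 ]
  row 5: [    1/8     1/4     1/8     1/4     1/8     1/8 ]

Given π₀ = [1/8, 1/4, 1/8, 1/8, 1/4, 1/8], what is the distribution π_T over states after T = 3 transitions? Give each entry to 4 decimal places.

π = [0.1614, 0.2441, 0.1428, 0.1660, 0.1250, 0.1606]

t=0: π = [0.1250, 0.2500, 0.1250, 0.1250, 0.2500, 0.1250]
t=1: π = [0.1719, 0.2344, 0.1406, 0.1563, 0.1250, 0.1719]
t=2: π = [0.1602, 0.2441, 0.1426, 0.1660, 0.1250, 0.1621]
t=3: π = [0.1614, 0.2441, 0.1428, 0.1660, 0.1250, 0.1606]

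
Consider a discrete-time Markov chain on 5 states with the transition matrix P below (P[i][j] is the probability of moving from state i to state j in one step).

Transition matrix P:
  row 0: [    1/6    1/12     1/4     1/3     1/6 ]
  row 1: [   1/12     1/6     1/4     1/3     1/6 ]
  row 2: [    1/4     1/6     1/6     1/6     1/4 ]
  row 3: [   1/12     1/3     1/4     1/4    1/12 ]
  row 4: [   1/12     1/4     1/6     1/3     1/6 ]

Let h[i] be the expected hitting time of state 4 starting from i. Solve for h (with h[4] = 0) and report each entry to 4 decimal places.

First-step conditioning: h[4] = 0; for i ≠ 4, h[i] = 1 + Σ_k P[i][k]·h[k].
  h[0] = 1 + 1/6·h[0] + 1/12·h[1] + 1/4·h[2] + 1/3·h[3]
  h[1] = 1 + 1/12·h[0] + 1/6·h[1] + 1/4·h[2] + 1/3·h[3]
  h[2] = 1 + 1/4·h[0] + 1/6·h[1] + 1/6·h[2] + 1/6·h[3]
  h[3] = 1 + 1/12·h[0] + 1/3·h[1] + 1/4·h[2] + 1/4·h[3]
Solving the 4×4 linear system over states ≠ 4 gives exactly h = [2028/331, 2028/331, 1848/331, 2184/331, 0] (h[4] = 0 is the target).

h = [6.1269, 6.1269, 5.5831, 6.5982, 0.0000]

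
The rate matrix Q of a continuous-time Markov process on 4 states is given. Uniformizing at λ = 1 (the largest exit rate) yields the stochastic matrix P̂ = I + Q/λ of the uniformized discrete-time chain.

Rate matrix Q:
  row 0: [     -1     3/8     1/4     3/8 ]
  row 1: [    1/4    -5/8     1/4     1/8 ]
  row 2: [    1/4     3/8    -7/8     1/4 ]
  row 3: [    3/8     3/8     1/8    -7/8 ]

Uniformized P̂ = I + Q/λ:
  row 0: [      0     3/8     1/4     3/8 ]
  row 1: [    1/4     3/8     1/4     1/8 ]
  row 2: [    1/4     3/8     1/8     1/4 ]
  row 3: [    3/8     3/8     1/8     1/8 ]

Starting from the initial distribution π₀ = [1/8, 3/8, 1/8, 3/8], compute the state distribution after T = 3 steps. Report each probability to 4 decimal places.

π = [0.2256, 0.3750, 0.1975, 0.2019]

t=0: π = [0.1250, 0.3750, 0.1250, 0.3750]
t=1: π = [0.2656, 0.3750, 0.1875, 0.1719]
t=2: π = [0.2051, 0.3750, 0.2051, 0.2148]
t=3: π = [0.2256, 0.3750, 0.1975, 0.2019]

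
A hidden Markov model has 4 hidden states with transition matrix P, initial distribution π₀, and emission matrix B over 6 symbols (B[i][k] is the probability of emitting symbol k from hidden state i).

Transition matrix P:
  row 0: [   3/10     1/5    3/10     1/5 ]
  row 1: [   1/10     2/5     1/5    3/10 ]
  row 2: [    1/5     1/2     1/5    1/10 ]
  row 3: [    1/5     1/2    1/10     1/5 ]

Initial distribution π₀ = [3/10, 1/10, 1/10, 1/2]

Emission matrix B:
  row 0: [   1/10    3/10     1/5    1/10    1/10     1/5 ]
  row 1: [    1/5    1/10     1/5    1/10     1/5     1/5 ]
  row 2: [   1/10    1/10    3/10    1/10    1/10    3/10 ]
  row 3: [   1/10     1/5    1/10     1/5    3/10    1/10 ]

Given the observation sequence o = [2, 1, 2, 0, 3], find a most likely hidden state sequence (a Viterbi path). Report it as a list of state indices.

t=0: δ = [6.000e-02, 2.000e-02, 3.000e-02, 5.000e-02]  (obs o_0=2)
t=1: δ = [5.400e-03, 2.500e-03, 1.800e-03, 2.400e-03]  ψ = [0, 3, 0, 0]  (obs o_1=1)
t=2: δ = [3.240e-04, 2.400e-04, 4.860e-04, 1.080e-04]  ψ = [0, 3, 0, 0]  (obs o_2=2)
t=3: δ = [9.720e-06, 4.860e-05, 9.720e-06, 7.200e-06]  ψ = [0, 2, 0, 1]  (obs o_3=0)
t=4: δ = [4.860e-07, 1.944e-06, 9.720e-07, 2.916e-06]  ψ = [1, 1, 1, 1]  (obs o_4=3)
backtrack: best end state = 3; path = [0, 0, 2, 1, 3]

path = [0, 0, 2, 1, 3]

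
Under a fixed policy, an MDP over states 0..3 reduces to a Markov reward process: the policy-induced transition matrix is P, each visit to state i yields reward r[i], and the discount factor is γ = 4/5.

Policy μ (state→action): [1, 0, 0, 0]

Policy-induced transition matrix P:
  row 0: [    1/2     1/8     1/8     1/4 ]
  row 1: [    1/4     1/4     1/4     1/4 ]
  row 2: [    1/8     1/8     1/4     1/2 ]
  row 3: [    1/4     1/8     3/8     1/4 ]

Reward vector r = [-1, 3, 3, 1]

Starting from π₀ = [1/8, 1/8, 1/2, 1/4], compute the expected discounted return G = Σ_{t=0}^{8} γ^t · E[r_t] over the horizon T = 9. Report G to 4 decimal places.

t=0: π = [0.1250, 0.1250, 0.5000, 0.2500], E[r] = 2.0000, γ^t·E[r] = 2.000000, running G = 2.000000
t=1: π = [0.2188, 0.1406, 0.2656, 0.3750], E[r] = 1.3750, γ^t·E[r] = 1.100000, running G = 3.100000
t=2: π = [0.2715, 0.1426, 0.2695, 0.3164], E[r] = 1.2813, γ^t·E[r] = 0.820000, running G = 3.920000
t=3: π = [0.2842, 0.1428, 0.2556, 0.3174], E[r] = 1.2285, γ^t·E[r] = 0.629000, running G = 4.549000
t=4: π = [0.2891, 0.1429, 0.2542, 0.3139], E[r] = 1.2158, γ^t·E[r] = 0.498000, running G = 5.047000
t=5: π = [0.2905, 0.1429, 0.2531, 0.3135], E[r] = 1.2109, γ^t·E[r] = 0.396790, running G = 5.443790
t=6: π = [0.2910, 0.1429, 0.2529, 0.3133], E[r] = 1.2095, γ^t·E[r] = 0.317062, running G = 5.760852
t=7: π = [0.2911, 0.1429, 0.2528, 0.3132], E[r] = 1.2090, γ^t·E[r] = 0.253548, running G = 6.014400
t=8: π = [0.2912, 0.1429, 0.2528, 0.3132], E[r] = 1.2089, γ^t·E[r] = 0.202814, running G = 6.217214

G = 6.2172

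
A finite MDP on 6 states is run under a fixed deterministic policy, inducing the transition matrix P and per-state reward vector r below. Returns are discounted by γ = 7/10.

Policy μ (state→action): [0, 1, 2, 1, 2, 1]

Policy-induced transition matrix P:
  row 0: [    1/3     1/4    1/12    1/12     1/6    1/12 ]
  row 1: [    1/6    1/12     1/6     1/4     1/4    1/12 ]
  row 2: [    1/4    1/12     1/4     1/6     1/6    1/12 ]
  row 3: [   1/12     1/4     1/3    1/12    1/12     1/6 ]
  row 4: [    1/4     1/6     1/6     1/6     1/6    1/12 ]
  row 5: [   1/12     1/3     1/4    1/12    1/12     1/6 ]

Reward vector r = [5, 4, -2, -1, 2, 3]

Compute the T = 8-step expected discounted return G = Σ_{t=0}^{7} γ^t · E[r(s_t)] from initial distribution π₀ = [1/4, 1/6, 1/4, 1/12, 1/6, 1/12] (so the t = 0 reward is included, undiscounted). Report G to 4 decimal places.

t=0: π = [0.2500, 0.1667, 0.2500, 0.0833, 0.1667, 0.0833], E[r] = 1.9167, γ^t·E[r] = 1.916667, running G = 1.916667
t=1: π = [0.2292, 0.1736, 0.1875, 0.1458, 0.1667, 0.0972], E[r] = 1.9444, γ^t·E[r] = 1.361111, running G = 3.277778
t=2: π = [0.2141, 0.1840, 0.1956, 0.1418, 0.1609, 0.1036], E[r] = 1.9063, γ^t·E[r] = 0.934063, running G = 4.211840
t=3: π = [0.2116, 0.1820, 0.1974, 0.1437, 0.1616, 0.1038], E[r] = 1.8818, γ^t·E[r] = 0.645474, running G = 4.857314
t=4: π = [0.2112, 0.1820, 0.1981, 0.1436, 0.1612, 0.1040], E[r] = 1.8785, γ^t·E[r] = 0.451031, running G = 5.308345
t=5: π = [0.2112, 0.1819, 0.1982, 0.1436, 0.1612, 0.1040], E[r] = 1.8778, γ^t·E[r] = 0.315608, running G = 5.623953
t=6: π = [0.2112, 0.1819, 0.1982, 0.1436, 0.1612, 0.1040], E[r] = 1.8778, γ^t·E[r] = 0.220919, running G = 5.844872
t=7: π = [0.2112, 0.1819, 0.1982, 0.1436, 0.1612, 0.1040], E[r] = 1.8778, γ^t·E[r] = 0.154643, running G = 5.999515

G = 5.9995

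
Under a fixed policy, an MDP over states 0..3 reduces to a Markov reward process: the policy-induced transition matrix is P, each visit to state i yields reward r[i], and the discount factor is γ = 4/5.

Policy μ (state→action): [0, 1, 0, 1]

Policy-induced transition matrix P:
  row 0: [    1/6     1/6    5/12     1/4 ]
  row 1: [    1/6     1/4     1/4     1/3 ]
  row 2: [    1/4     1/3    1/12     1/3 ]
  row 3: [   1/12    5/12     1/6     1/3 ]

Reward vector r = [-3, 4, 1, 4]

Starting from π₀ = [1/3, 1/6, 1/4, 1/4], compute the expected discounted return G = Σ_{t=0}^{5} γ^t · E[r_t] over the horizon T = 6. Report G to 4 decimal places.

t=0: π = [0.3333, 0.1667, 0.2500, 0.2500], E[r] = 0.9167, γ^t·E[r] = 0.916667, running G = 0.916667
t=1: π = [0.1667, 0.2847, 0.2431, 0.3056], E[r] = 2.1042, γ^t·E[r] = 1.683333, running G = 2.600000
t=2: π = [0.1615, 0.3073, 0.2118, 0.3194], E[r] = 2.2344, γ^t·E[r] = 1.430000, running G = 4.030000
t=3: π = [0.1577, 0.3074, 0.2150, 0.3199], E[r] = 2.2512, γ^t·E[r] = 1.152593, running G = 5.182593
t=4: π = [0.1579, 0.3081, 0.2138, 0.3202], E[r] = 2.2531, γ^t·E[r] = 0.922884, running G = 6.105477
t=5: π = [0.1578, 0.3080, 0.2140, 0.3202], E[r] = 2.2534, γ^t·E[r] = 0.738388, running G = 6.843864

G = 6.8439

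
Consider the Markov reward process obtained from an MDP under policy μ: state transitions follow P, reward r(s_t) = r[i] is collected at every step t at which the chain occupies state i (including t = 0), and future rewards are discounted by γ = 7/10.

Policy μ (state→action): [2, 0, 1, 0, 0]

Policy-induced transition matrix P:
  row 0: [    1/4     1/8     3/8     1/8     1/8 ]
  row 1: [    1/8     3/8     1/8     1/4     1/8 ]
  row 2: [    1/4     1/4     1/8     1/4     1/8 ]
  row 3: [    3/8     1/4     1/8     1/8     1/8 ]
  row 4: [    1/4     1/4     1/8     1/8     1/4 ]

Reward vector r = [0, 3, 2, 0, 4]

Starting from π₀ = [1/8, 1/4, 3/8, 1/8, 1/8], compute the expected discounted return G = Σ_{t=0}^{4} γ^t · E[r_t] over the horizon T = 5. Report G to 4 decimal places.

t=0: π = [0.1250, 0.2500, 0.3750, 0.1250, 0.1250], E[r] = 2.0000, γ^t·E[r] = 2.000000, running G = 2.000000
t=1: π = [0.2344, 0.2656, 0.1563, 0.2031, 0.1406], E[r] = 1.6719, γ^t·E[r] = 1.170313, running G = 3.170313
t=2: π = [0.2422, 0.2539, 0.1836, 0.1777, 0.1426], E[r] = 1.6992, γ^t·E[r] = 0.832617, running G = 4.002930
t=3: π = [0.2405, 0.2515, 0.1855, 0.1797, 0.1428], E[r] = 1.6968, γ^t·E[r] = 0.581995, running G = 4.584924
t=4: π = [0.2410, 0.2514, 0.1851, 0.1796, 0.1429], E[r] = 1.6958, γ^t·E[r] = 0.407154, running G = 4.992079

G = 4.9921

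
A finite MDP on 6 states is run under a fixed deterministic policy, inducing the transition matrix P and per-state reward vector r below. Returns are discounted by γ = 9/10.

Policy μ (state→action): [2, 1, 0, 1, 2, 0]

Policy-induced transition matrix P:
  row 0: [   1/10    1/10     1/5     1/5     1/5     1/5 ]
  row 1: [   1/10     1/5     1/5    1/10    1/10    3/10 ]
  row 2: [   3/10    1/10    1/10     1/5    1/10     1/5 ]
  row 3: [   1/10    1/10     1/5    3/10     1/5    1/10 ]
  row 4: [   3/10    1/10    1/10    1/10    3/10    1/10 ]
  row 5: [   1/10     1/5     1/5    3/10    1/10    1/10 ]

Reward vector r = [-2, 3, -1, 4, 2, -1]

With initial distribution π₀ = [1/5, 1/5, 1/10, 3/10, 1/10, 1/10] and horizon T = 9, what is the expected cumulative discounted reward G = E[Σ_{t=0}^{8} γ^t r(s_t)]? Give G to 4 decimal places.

t=0: π = [0.2000, 0.2000, 0.1000, 0.3000, 0.1000, 0.1000], E[r] = 1.4000, γ^t·E[r] = 1.400000, running G = 1.400000
t=1: π = [0.1400, 0.1300, 0.1800, 0.2100, 0.1700, 0.1700], E[r] = 0.9400, γ^t·E[r] = 0.846000, running G = 2.246000
t=2: π = [0.1700, 0.1300, 0.1650, 0.2080, 0.1690, 0.1580], E[r] = 0.8970, γ^t·E[r] = 0.726570, running G = 2.972570
t=3: π = [0.1668, 0.1288, 0.1666, 0.2067, 0.1716, 0.1595], E[r] = 0.8967, γ^t·E[r] = 0.653694, running G = 3.626264
t=4: π = [0.1676, 0.1288, 0.1662, 0.2066, 0.1717, 0.1591], E[r] = 0.8956, γ^t·E[r] = 0.587597, running G = 4.213861
t=5: π = [0.1676, 0.1288, 0.1662, 0.2065, 0.1718, 0.1591], E[r] = 0.8955, γ^t·E[r] = 0.528760, running G = 4.742621
t=6: π = [0.1676, 0.1288, 0.1662, 0.2065, 0.1718, 0.1591], E[r] = 0.8954, γ^t·E[r] = 0.475863, running G = 5.218484
t=7: π = [0.1676, 0.1288, 0.1662, 0.2065, 0.1718, 0.1591], E[r] = 0.8954, γ^t·E[r] = 0.428274, running G = 5.646759
t=8: π = [0.1676, 0.1288, 0.1662, 0.2065, 0.1718, 0.1591], E[r] = 0.8954, γ^t·E[r] = 0.385446, running G = 6.032205

G = 6.0322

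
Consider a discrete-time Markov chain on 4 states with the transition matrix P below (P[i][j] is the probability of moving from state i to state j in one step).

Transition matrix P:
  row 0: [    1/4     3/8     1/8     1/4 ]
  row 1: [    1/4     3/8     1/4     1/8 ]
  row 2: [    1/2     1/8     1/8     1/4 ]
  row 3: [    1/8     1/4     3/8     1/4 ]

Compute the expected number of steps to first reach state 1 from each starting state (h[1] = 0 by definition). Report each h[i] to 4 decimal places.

h = [3.3684, 0.0000, 4.2105, 4.0000]

First-step conditioning: h[1] = 0; for i ≠ 1, h[i] = 1 + Σ_k P[i][k]·h[k].
  h[0] = 1 + 1/4·h[0] + 1/8·h[2] + 1/4·h[3]
  h[2] = 1 + 1/2·h[0] + 1/8·h[2] + 1/4·h[3]
  h[3] = 1 + 1/8·h[0] + 3/8·h[2] + 1/4·h[3]
Solving the 3×3 linear system over states ≠ 1 gives exactly h = [64/19, 0, 80/19, 4] (h[1] = 0 is the target).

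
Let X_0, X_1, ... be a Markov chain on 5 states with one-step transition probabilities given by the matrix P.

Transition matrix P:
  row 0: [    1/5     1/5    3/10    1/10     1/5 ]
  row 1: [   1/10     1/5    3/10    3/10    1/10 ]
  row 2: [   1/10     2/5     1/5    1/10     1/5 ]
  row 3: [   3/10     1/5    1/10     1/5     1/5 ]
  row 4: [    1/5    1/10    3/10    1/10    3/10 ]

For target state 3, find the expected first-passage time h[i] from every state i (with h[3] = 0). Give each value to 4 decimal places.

h = [6.8033, 5.4274, 6.5532, 0.0000, 6.9562]

First-step conditioning: h[3] = 0; for i ≠ 3, h[i] = 1 + Σ_k P[i][k]·h[k].
  h[0] = 1 + 1/5·h[0] + 1/5·h[1] + 3/10·h[2] + 1/5·h[4]
  h[1] = 1 + 1/10·h[0] + 1/5·h[1] + 3/10·h[2] + 1/10·h[4]
  h[2] = 1 + 1/10·h[0] + 2/5·h[1] + 1/5·h[2] + 1/5·h[4]
  h[4] = 1 + 1/5·h[0] + 1/10·h[1] + 3/10·h[2] + 3/10·h[4]
Solving the 4×4 linear system over states ≠ 3 gives exactly h = [9790/1439, 7810/1439, 9430/1439, 0, 10010/1439] (h[3] = 0 is the target).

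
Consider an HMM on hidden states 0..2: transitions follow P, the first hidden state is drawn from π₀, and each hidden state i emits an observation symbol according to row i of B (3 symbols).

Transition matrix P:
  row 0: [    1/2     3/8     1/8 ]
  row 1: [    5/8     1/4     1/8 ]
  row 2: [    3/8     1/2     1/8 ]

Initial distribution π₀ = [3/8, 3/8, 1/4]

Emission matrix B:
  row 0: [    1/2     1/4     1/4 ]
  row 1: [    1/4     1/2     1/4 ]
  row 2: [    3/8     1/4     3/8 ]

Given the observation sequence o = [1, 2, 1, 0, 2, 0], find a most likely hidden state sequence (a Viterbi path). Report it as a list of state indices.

t=0: δ = [9.375e-02, 1.875e-01, 6.250e-02]  (obs o_0=1)
t=1: δ = [2.930e-02, 1.172e-02, 8.789e-03]  ψ = [1, 1, 1]  (obs o_1=2)
t=2: δ = [3.662e-03, 5.493e-03, 9.155e-04]  ψ = [0, 0, 0]  (obs o_2=1)
t=3: δ = [1.717e-03, 3.433e-04, 2.575e-04]  ψ = [1, 0, 1]  (obs o_3=0)
t=4: δ = [2.146e-04, 1.609e-04, 8.047e-05]  ψ = [0, 0, 0]  (obs o_4=2)
t=5: δ = [5.364e-05, 2.012e-05, 1.006e-05]  ψ = [0, 0, 0]  (obs o_5=0)
backtrack: best end state = 0; path = [1, 0, 1, 0, 0, 0]

path = [1, 0, 1, 0, 0, 0]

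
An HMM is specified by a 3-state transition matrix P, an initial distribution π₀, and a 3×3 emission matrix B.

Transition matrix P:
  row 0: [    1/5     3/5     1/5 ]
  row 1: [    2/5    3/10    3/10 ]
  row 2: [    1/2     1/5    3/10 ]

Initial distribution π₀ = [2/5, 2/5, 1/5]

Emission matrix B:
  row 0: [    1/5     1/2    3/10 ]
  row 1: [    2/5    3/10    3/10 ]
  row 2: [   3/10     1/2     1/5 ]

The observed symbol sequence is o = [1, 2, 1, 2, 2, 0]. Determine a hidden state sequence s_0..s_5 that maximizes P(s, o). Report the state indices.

t=0: δ = [2.000e-01, 1.200e-01, 1.000e-01]  (obs o_0=1)
t=1: δ = [1.500e-02, 3.600e-02, 8.000e-03]  ψ = [2, 0, 0]  (obs o_1=2)
t=2: δ = [7.200e-03, 3.240e-03, 5.400e-03]  ψ = [1, 1, 1]  (obs o_2=1)
t=3: δ = [8.100e-04, 1.296e-03, 3.240e-04]  ψ = [2, 0, 2]  (obs o_3=2)
t=4: δ = [1.555e-04, 1.458e-04, 7.776e-05]  ψ = [1, 0, 1]  (obs o_4=2)
t=5: δ = [1.166e-05, 3.732e-05, 1.312e-05]  ψ = [1, 0, 1]  (obs o_5=0)
backtrack: best end state = 1; path = [0, 1, 0, 1, 0, 1]

path = [0, 1, 0, 1, 0, 1]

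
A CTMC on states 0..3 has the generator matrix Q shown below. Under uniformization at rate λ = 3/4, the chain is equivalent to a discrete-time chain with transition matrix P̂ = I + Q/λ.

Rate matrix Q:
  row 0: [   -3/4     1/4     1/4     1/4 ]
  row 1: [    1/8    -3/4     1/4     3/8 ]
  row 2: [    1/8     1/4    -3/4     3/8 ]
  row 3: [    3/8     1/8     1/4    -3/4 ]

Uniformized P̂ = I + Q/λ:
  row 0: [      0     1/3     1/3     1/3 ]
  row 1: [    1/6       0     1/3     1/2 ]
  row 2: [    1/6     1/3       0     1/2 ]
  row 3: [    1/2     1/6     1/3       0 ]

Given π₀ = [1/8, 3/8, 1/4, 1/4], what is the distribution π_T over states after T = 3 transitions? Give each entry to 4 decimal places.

π = [0.2205, 0.2130, 0.2500, 0.3166]

t=0: π = [0.1250, 0.3750, 0.2500, 0.2500]
t=1: π = [0.2292, 0.1667, 0.2500, 0.3542]
t=2: π = [0.2465, 0.2188, 0.2500, 0.2847]
t=3: π = [0.2205, 0.2130, 0.2500, 0.3166]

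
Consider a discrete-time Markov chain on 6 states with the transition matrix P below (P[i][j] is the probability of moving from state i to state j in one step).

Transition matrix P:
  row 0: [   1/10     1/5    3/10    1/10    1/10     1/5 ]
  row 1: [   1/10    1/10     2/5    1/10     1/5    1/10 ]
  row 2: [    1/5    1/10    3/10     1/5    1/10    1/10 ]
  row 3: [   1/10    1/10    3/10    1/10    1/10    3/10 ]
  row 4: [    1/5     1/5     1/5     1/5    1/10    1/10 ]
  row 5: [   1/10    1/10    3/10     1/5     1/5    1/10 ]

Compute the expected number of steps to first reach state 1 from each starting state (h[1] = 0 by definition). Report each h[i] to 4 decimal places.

First-step conditioning: h[1] = 0; for i ≠ 1, h[i] = 1 + Σ_k P[i][k]·h[k].
  h[0] = 1 + 1/10·h[0] + 3/10·h[2] + 1/10·h[3] + 1/10·h[4] + 1/5·h[5]
  h[2] = 1 + 1/5·h[0] + 3/10·h[2] + 1/5·h[3] + 1/10·h[4] + 1/10·h[5]
  h[3] = 1 + 1/10·h[0] + 3/10·h[2] + 1/10·h[3] + 1/10·h[4] + 3/10·h[5]
  h[4] = 1 + 1/5·h[0] + 1/5·h[2] + 1/5·h[3] + 1/10·h[4] + 1/10·h[5]
  h[5] = 1 + 1/10·h[0] + 3/10·h[2] + 1/5·h[3] + 1/5·h[4] + 1/10·h[5]
Solving the 5×5 linear system over states ≠ 1 gives exactly h = [109810/15329, 0, 120900/15329, 121890/15329, 108810/15329, 120800/15329] (h[1] = 0 is the target).

h = [7.1635, 0.0000, 7.8870, 7.9516, 7.0983, 7.8805]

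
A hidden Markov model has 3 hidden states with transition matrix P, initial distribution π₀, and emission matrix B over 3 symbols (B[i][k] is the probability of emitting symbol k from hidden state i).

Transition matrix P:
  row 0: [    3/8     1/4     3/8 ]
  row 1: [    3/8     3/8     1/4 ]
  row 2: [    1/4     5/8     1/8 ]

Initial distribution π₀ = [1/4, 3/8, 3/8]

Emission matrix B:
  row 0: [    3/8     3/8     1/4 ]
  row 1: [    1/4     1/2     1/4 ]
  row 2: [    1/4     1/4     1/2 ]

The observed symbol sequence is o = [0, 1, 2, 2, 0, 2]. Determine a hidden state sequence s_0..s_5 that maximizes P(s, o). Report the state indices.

t=0: δ = [9.375e-02, 9.375e-02, 9.375e-02]  (obs o_0=0)
t=1: δ = [1.318e-02, 2.930e-02, 8.789e-03]  ψ = [0, 2, 0]  (obs o_1=1)
t=2: δ = [2.747e-03, 2.747e-03, 3.662e-03]  ψ = [1, 1, 1]  (obs o_2=2)
t=3: δ = [2.575e-04, 5.722e-04, 5.150e-04]  ψ = [0, 2, 0]  (obs o_3=2)
t=4: δ = [8.047e-05, 8.047e-05, 3.576e-05]  ψ = [1, 2, 1]  (obs o_4=0)
t=5: δ = [7.544e-06, 7.544e-06, 1.509e-05]  ψ = [0, 1, 0]  (obs o_5=2)
backtrack: best end state = 2; path = [2, 1, 2, 1, 0, 2]

path = [2, 1, 2, 1, 0, 2]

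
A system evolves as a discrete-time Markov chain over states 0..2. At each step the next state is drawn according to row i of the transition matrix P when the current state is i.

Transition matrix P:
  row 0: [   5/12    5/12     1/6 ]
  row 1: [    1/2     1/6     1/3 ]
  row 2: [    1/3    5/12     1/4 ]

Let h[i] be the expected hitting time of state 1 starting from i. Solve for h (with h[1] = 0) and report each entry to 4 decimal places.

h = [2.4000, 0.0000, 2.4000]

First-step conditioning: h[1] = 0; for i ≠ 1, h[i] = 1 + Σ_k P[i][k]·h[k].
  h[0] = 1 + 5/12·h[0] + 1/6·h[2]
  h[2] = 1 + 1/3·h[0] + 1/4·h[2]
Solving the 2×2 linear system over states ≠ 1 gives exactly h = [12/5, 0, 12/5] (h[1] = 0 is the target).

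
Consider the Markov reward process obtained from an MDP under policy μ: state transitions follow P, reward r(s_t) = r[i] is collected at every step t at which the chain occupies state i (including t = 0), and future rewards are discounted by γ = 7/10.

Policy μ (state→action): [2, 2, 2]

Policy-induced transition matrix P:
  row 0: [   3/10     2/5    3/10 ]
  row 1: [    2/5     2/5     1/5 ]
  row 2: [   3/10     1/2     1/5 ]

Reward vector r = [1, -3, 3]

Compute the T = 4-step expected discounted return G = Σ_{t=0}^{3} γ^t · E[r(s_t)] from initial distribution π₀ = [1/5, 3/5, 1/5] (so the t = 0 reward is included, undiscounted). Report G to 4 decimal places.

G = -1.3514

t=0: π = [0.2000, 0.6000, 0.2000], E[r] = -1.0000, γ^t·E[r] = -1.000000, running G = -1.000000
t=1: π = [0.3600, 0.4200, 0.2200], E[r] = -0.2400, γ^t·E[r] = -0.168000, running G = -1.168000
t=2: π = [0.3420, 0.4220, 0.2360], E[r] = -0.2160, γ^t·E[r] = -0.105840, running G = -1.273840
t=3: π = [0.3422, 0.4236, 0.2342], E[r] = -0.2260, γ^t·E[r] = -0.077518, running G = -1.351358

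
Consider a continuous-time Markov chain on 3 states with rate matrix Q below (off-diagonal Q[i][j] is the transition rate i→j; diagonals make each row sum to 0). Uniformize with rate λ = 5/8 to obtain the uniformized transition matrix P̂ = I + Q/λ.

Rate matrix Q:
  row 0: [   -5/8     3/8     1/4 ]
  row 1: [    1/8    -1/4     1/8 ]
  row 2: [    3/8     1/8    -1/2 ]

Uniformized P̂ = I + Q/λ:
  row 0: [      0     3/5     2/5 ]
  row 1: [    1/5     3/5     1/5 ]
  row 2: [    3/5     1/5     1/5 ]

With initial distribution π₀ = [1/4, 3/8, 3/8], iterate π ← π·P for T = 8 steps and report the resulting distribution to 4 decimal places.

π = [0.2499, 0.5000, 0.2500]

t=0: π = [0.2500, 0.3750, 0.3750]
t=1: π = [0.3000, 0.4500, 0.2500]
t=2: π = [0.2400, 0.5000, 0.2600]
t=3: π = [0.2560, 0.4960, 0.2480]
t=4: π = [0.2480, 0.5008, 0.2512]
t=5: π = [0.2509, 0.4995, 0.2496]
t=6: π = [0.2497, 0.5002, 0.2502]
t=7: π = [0.2501, 0.4999, 0.2499]
t=8: π = [0.2499, 0.5000, 0.2500]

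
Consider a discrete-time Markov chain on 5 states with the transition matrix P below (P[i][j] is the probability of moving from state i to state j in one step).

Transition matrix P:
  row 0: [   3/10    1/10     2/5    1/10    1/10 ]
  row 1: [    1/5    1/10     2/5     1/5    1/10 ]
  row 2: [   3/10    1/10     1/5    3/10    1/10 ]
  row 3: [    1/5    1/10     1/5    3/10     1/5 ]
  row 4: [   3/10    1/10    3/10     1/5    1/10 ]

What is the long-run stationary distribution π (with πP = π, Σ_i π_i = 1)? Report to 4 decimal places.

Balance equations π_j = Σ_i π_i·P[i][j]:
  π_0 = 3/10·π_0 + 1/5·π_1 + 3/10·π_2 + 1/5·π_3 + 3/10·π_4
  π_1 = 1/10·π_0 + 1/10·π_1 + 1/10·π_2 + 1/10·π_3 + 1/10·π_4
  π_2 = 2/5·π_0 + 2/5·π_1 + 1/5·π_2 + 1/5·π_3 + 3/10·π_4
  π_3 = 1/10·π_0 + 1/5·π_1 + 3/10·π_2 + 3/10·π_3 + 1/5·π_4
  normalize: π_0 + π_1 + π_2 + π_3 + π_4 = 1
Solving the linear system gives exactly π = [883/3300, 1/10, 943/3300, 37/165, 101/825].

π = [0.2676, 0.1000, 0.2858, 0.2242, 0.1224]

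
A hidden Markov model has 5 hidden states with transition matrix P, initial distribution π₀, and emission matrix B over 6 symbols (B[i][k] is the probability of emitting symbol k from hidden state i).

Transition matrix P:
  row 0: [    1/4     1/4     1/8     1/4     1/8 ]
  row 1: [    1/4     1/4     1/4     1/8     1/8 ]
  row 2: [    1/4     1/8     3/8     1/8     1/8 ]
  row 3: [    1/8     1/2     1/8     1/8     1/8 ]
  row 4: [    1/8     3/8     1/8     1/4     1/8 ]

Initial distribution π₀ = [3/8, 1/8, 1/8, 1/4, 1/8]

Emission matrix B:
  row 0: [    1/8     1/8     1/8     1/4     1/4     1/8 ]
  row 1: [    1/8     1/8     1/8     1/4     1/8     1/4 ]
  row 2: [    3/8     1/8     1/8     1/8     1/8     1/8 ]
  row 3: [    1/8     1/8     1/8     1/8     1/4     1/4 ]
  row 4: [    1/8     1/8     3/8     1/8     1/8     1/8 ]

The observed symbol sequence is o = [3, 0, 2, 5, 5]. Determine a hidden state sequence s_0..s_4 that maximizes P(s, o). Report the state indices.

t=0: δ = [9.375e-02, 3.125e-02, 1.562e-02, 3.125e-02, 1.562e-02]  (obs o_0=3)
t=1: δ = [2.930e-03, 2.930e-03, 4.395e-03, 2.930e-03, 1.465e-03]  ψ = [0, 0, 0, 0, 0]  (obs o_1=0)
t=2: δ = [1.373e-04, 1.831e-04, 2.060e-04, 9.155e-05, 2.060e-04]  ψ = [2, 3, 2, 0, 2]  (obs o_2=2)
t=3: δ = [6.437e-06, 1.931e-05, 9.656e-06, 1.287e-05, 3.219e-06]  ψ = [2, 4, 2, 4, 2]  (obs o_3=5)
t=4: δ = [6.035e-07, 1.609e-06, 6.035e-07, 6.035e-07, 3.017e-07]  ψ = [1, 3, 1, 1, 1]  (obs o_4=5)
backtrack: best end state = 1; path = [0, 2, 4, 3, 1]

path = [0, 2, 4, 3, 1]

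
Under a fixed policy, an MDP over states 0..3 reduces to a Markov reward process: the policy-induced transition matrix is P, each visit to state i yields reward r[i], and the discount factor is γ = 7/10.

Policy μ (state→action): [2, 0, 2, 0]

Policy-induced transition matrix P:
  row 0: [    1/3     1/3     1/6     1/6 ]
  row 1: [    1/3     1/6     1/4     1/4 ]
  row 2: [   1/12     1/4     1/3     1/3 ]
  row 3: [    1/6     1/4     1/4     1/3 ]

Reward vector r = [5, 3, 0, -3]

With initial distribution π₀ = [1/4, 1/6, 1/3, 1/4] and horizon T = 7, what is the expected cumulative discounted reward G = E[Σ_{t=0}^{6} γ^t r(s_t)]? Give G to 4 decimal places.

G = 3.0870

t=0: π = [0.2500, 0.1667, 0.3333, 0.2500], E[r] = 1.0000, γ^t·E[r] = 1.000000, running G = 1.000000
t=1: π = [0.2083, 0.2569, 0.2569, 0.2778], E[r] = 0.9792, γ^t·E[r] = 0.685417, running G = 1.685417
t=2: π = [0.2228, 0.2459, 0.2541, 0.2772], E[r] = 1.0203, γ^t·E[r] = 0.499925, running G = 2.185341
t=3: π = [0.2236, 0.2481, 0.2526, 0.2757], E[r] = 1.0352, γ^t·E[r] = 0.355075, running G = 2.540417
t=4: π = [0.2242, 0.2480, 0.2524, 0.2754], E[r] = 1.0389, γ^t·E[r] = 0.249434, running G = 2.789850
t=5: π = [0.2243, 0.2480, 0.2523, 0.2753], E[r] = 1.0398, γ^t·E[r] = 0.174764, running G = 2.964614
t=6: π = [0.2244, 0.2480, 0.2523, 0.2753], E[r] = 1.0401, γ^t·E[r] = 0.122363, running G = 3.086977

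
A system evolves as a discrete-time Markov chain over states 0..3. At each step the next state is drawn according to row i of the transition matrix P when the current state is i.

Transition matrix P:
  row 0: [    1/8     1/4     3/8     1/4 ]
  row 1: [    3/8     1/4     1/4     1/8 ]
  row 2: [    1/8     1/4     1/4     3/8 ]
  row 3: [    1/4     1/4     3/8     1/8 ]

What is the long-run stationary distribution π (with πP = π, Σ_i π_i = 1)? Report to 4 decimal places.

π = [0.2160, 0.2500, 0.3056, 0.2284]

Balance equations π_j = Σ_i π_i·P[i][j]:
  π_0 = 1/8·π_0 + 3/8·π_1 + 1/8·π_2 + 1/4·π_3
  π_1 = 1/4·π_0 + 1/4·π_1 + 1/4·π_2 + 1/4·π_3
  π_2 = 3/8·π_0 + 1/4·π_1 + 1/4·π_2 + 3/8·π_3
  normalize: π_0 + π_1 + π_2 + π_3 = 1
Solving the linear system gives exactly π = [35/162, 1/4, 11/36, 37/162].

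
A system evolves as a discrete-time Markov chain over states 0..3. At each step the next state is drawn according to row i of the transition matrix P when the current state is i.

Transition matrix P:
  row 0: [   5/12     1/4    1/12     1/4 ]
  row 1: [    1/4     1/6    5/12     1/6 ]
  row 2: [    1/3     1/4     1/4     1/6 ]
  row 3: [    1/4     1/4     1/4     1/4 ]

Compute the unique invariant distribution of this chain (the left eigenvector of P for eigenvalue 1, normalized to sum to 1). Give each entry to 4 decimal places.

Balance equations π_j = Σ_i π_i·P[i][j]:
  π_0 = 5/12·π_0 + 1/4·π_1 + 1/3·π_2 + 1/4·π_3
  π_1 = 1/4·π_0 + 1/6·π_1 + 1/4·π_2 + 1/4·π_3
  π_2 = 1/12·π_0 + 5/12·π_1 + 1/4·π_2 + 1/4·π_3
  normalize: π_0 + π_1 + π_2 + π_3 = 1
Solving the linear system gives exactly π = [513/1586, 3/13, 186/793, 335/1586].

π = [0.3235, 0.2308, 0.2346, 0.2112]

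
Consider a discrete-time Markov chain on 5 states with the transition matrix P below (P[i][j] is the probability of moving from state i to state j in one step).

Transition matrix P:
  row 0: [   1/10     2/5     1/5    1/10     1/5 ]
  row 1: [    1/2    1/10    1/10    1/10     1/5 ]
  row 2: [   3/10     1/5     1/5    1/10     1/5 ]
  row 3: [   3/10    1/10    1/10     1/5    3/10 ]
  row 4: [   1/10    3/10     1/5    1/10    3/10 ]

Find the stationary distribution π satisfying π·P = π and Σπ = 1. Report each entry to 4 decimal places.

π = [0.2507, 0.2386, 0.1650, 0.1111, 0.2346]

Balance equations π_j = Σ_i π_i·P[i][j]:
  π_0 = 1/10·π_0 + 1/2·π_1 + 3/10·π_2 + 3/10·π_3 + 1/10·π_4
  π_1 = 2/5·π_0 + 1/10·π_1 + 1/5·π_2 + 1/10·π_3 + 3/10·π_4
  π_2 = 1/5·π_0 + 1/10·π_1 + 1/5·π_2 + 1/10·π_3 + 1/5·π_4
  π_3 = 1/10·π_0 + 1/10·π_1 + 1/10·π_2 + 1/5·π_3 + 1/10·π_4
  normalize: π_0 + π_1 + π_2 + π_3 + π_4 = 1
Solving the linear system gives exactly π = [2599/10368, 1237/5184, 1711/10368, 1/9, 19/81].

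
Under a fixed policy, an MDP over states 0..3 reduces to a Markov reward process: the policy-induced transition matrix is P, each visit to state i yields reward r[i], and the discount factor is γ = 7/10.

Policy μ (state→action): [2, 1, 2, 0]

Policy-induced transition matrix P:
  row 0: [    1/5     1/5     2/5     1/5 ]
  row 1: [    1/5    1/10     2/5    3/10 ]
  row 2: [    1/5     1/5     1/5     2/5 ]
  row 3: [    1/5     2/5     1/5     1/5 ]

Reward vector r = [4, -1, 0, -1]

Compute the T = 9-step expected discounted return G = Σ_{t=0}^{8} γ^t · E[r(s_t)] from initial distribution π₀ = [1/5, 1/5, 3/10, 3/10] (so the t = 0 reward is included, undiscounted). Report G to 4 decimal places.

G = 0.9262

t=0: π = [0.2000, 0.2000, 0.3000, 0.3000], E[r] = 0.3000, γ^t·E[r] = 0.300000, running G = 0.300000
t=1: π = [0.2000, 0.2400, 0.2800, 0.2800], E[r] = 0.2800, γ^t·E[r] = 0.196000, running G = 0.496000
t=2: π = [0.2000, 0.2320, 0.2880, 0.2800], E[r] = 0.2880, γ^t·E[r] = 0.141120, running G = 0.637120
t=3: π = [0.2000, 0.2328, 0.2864, 0.2808], E[r] = 0.2864, γ^t·E[r] = 0.098235, running G = 0.735355
t=4: π = [0.2000, 0.2329, 0.2866, 0.2806], E[r] = 0.2866, γ^t·E[r] = 0.068803, running G = 0.804158
t=5: π = [0.2000, 0.2328, 0.2866, 0.2806], E[r] = 0.2866, γ^t·E[r] = 0.048165, running G = 0.852323
t=6: π = [0.2000, 0.2328, 0.2866, 0.2806], E[r] = 0.2866, γ^t·E[r] = 0.033714, running G = 0.886037
t=7: π = [0.2000, 0.2328, 0.2866, 0.2806], E[r] = 0.2866, γ^t·E[r] = 0.023600, running G = 0.909637
t=8: π = [0.2000, 0.2328, 0.2866, 0.2806], E[r] = 0.2866, γ^t·E[r] = 0.016520, running G = 0.926157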